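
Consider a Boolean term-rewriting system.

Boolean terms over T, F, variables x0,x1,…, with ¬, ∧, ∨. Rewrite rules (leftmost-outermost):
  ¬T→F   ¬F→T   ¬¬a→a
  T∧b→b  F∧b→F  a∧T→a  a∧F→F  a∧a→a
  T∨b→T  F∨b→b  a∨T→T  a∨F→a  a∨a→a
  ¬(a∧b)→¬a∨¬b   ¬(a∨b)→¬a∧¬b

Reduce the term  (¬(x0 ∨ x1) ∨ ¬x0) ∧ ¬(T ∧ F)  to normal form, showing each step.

  start: (¬(x0 ∨ x1) ∨ ¬x0) ∧ ¬(T ∧ F)
  [1] ((¬x0 ∧ ¬x1) ∨ ¬x0) ∧ ¬(T ∧ F)
  [2] ((¬x0 ∧ ¬x1) ∨ ¬x0) ∧ (¬T ∨ ¬F)
  [3] ((¬x0 ∧ ¬x1) ∨ ¬x0) ∧ (F ∨ ¬F)
  [4] ((¬x0 ∧ ¬x1) ∨ ¬x0) ∧ ¬F
  [5] ((¬x0 ∧ ¬x1) ∨ ¬x0) ∧ T
  [6] (¬x0 ∧ ¬x1) ∨ ¬x0

Answer: normal form = (¬x0 ∧ ¬x1) ∨ ¬x0  (in 6 steps)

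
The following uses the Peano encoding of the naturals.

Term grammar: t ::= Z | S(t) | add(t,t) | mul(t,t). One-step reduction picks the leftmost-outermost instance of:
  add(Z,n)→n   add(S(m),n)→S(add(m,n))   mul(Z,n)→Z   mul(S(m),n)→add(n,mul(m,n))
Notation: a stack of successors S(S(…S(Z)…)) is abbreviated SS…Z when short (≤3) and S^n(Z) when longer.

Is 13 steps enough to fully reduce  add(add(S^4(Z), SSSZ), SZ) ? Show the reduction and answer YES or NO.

Answer: YES — reaches normal form S^8(Z) in 13 ≤ 13 steps

Working:
  start: add(add(S^4(Z), SSSZ), SZ)
  →1  add(S(add(SSSZ, SSSZ)), SZ)
  →2  S(add(add(SSSZ, SSSZ), SZ))
  →3  S(add(S(add(SSZ, SSSZ)), SZ))
  →4  S(S(add(add(SSZ, SSSZ), SZ)))
  →5  S(S(add(S(add(SZ, SSSZ)), SZ)))
  →6  S(S(S(add(add(SZ, SSSZ), SZ))))
  →7  S(S(S(add(S(add(Z, SSSZ)), SZ))))
  →8  S(S(S(S(add(add(Z, SSSZ), SZ)))))
  →9  S(S(S(S(add(SSSZ, SZ)))))
  →10  S(S(S(S(S(add(SSZ, SZ))))))
  →11  S(S(S(S(S(S(add(SZ, SZ)))))))
  →12  S(S(S(S(S(S(S(add(Z, SZ))))))))
  →13  S^8(Z)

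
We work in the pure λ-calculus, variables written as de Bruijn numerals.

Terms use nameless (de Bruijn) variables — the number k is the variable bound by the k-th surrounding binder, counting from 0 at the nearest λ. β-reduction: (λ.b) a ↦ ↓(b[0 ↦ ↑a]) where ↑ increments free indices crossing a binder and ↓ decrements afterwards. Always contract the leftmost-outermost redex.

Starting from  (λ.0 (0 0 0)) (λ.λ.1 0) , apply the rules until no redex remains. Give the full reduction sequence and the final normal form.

Answer: normal form = λ.λ.1 0  (in 7 steps)

Derivation:
  start: (λ.0 (0 0 0)) (λ.λ.1 0)
  step 1: (λ.λ.1 0) ((λ.λ.1 0) (λ.λ.1 0) (λ.λ.1 0))
  step 2: λ.(λ.λ.1 0) (λ.λ.1 0) (λ.λ.1 0) 0
  step 3: λ.(λ.(λ.λ.1 0) 0) (λ.λ.1 0) 0
  step 4: λ.(λ.λ.1 0) (λ.λ.1 0) 0
  step 5: λ.(λ.(λ.λ.1 0) 0) 0
  step 6: λ.(λ.λ.1 0) 0
  step 7: λ.λ.1 0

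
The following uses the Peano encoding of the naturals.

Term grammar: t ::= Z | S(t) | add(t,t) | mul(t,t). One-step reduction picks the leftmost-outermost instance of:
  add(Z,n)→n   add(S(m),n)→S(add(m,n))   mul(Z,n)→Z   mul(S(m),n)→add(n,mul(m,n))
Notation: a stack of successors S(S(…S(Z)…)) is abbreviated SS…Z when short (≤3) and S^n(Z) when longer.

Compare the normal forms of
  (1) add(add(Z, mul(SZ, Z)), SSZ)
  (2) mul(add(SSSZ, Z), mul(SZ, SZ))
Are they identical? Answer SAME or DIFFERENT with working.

Term A:
  start: add(add(Z, mul(SZ, Z)), SSZ)
  →1  add(mul(SZ, Z), SSZ)
  →2  add(add(Z, mul(Z, Z)), SSZ)
  →3  add(mul(Z, Z), SSZ)
  →4  add(Z, SSZ)
  →5  SSZ

Term B:
  start: mul(add(SSSZ, Z), mul(SZ, SZ))
  →1  mul(S(add(SSZ, Z)), mul(SZ, SZ))
  →2  add(mul(SZ, SZ), mul(add(SSZ, Z), mul(SZ, SZ)))
  →3  add(add(SZ, mul(Z, SZ)), mul(add(SSZ, Z), mul(SZ, SZ)))
  →4  add(S(add(Z, mul(Z, SZ))), mul(add(SSZ, Z), mul(SZ, SZ)))
  →5  S(add(add(Z, mul(Z, SZ)), mul(add(SSZ, Z), mul(SZ, SZ))))
  →6  S(add(mul(Z, SZ), mul(add(SSZ, Z), mul(SZ, SZ))))
  →7  S(add(Z, mul(add(SSZ, Z), mul(SZ, SZ))))
  →8  S(mul(add(SSZ, Z), mul(SZ, SZ)))
  →9  S(mul(S(add(SZ, Z)), mul(SZ, SZ)))
  →10  S(add(mul(SZ, SZ), mul(add(SZ, Z), mul(SZ, SZ))))
  →11  S(add(add(SZ, mul(Z, SZ)), mul(add(SZ, Z), mul(SZ, SZ))))
  →12  S(add(S(add(Z, mul(Z, SZ))), mul(add(SZ, Z), mul(SZ, SZ))))
  →13  S(S(add(add(Z, mul(Z, SZ)), mul(add(SZ, Z), mul(SZ, SZ)))))
  →14  S(S(add(mul(Z, SZ), mul(add(SZ, Z), mul(SZ, SZ)))))
  →15  S(S(add(Z, mul(add(SZ, Z), mul(SZ, SZ)))))
  →16  S(S(mul(add(SZ, Z), mul(SZ, SZ))))
  →17  S(S(mul(S(add(Z, Z)), mul(SZ, SZ))))
  →18  S(S(add(mul(SZ, SZ), mul(add(Z, Z), mul(SZ, SZ)))))
  →19  S(S(add(add(SZ, mul(Z, SZ)), mul(add(Z, Z), mul(SZ, SZ)))))
  →20  S(S(add(S(add(Z, mul(Z, SZ))), mul(add(Z, Z), mul(SZ, SZ)))))
  →21  S(S(S(add(add(Z, mul(Z, SZ)), mul(add(Z, Z), mul(SZ, SZ))))))
  →22  S(S(S(add(mul(Z, SZ), mul(add(Z, Z), mul(SZ, SZ))))))
  →23  S(S(S(add(Z, mul(add(Z, Z), mul(SZ, SZ))))))
  →24  S(S(S(mul(add(Z, Z), mul(SZ, SZ)))))
  →25  S(S(S(mul(Z, mul(SZ, SZ)))))
  →26  SSSZ

Answer: DIFFERENT — A ⇓ SSZ, B ⇓ SSSZ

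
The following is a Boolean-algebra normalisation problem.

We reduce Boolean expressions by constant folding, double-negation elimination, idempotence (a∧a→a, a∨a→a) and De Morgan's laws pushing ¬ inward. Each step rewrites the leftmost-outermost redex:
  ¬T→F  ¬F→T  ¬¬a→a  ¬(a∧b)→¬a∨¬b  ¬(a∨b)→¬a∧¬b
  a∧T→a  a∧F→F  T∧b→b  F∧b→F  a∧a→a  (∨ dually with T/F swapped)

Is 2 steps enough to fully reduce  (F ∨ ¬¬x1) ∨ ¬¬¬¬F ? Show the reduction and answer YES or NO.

  start: (F ∨ ¬¬x1) ∨ ¬¬¬¬F
  [1] ¬¬x1 ∨ ¬¬¬¬F
  [2] x1 ∨ ¬¬¬¬F

Answer: NO — after 2 steps the term is x1 ∨ ¬¬¬¬F, not yet normal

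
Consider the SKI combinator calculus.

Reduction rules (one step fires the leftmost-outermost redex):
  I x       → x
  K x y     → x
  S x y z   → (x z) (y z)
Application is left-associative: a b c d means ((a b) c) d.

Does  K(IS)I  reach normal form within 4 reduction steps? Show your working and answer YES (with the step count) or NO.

Answer: YES — reaches normal form S in 2 ≤ 4 steps

Derivation:
  start: K(IS)I
  →1  IS
  →2  S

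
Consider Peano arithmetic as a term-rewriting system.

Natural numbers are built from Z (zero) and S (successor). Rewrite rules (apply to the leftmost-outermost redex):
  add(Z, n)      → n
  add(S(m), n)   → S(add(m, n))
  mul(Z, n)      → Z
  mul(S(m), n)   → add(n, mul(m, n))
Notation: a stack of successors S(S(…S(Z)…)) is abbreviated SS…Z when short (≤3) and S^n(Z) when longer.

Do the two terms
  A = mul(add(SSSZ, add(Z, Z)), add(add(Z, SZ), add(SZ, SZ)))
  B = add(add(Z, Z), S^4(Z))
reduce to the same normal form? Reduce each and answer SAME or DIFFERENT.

Term A:
  start: mul(add(SSSZ, add(Z, Z)), add(add(Z, SZ), add(SZ, SZ)))
  [1] mul(S(add(SSZ, add(Z, Z))), add(add(Z, SZ), add(SZ, SZ)))
  [2] add(add(add(Z, SZ), add(SZ, SZ)), mul(add(SSZ, add(Z, Z)), add(add(Z, SZ), add(SZ, SZ))))
  [3] add(add(SZ, add(SZ, SZ)), mul(add(SSZ, add(Z, Z)), add(add(Z, SZ), add(SZ, SZ))))
  [4] add(S(add(Z, add(SZ, SZ))), mul(add(SSZ, add(Z, Z)), add(add(Z, SZ), add(SZ, SZ))))
  [5] S(add(add(Z, add(SZ, SZ)), mul(add(SSZ, add(Z, Z)), add(add(Z, SZ), add(SZ, SZ)))))
  [6] S(add(add(SZ, SZ), mul(add(SSZ, add(Z, Z)), add(add(Z, SZ), add(SZ, SZ)))))
  [7] S(add(S(add(Z, SZ)), mul(add(SSZ, add(Z, Z)), add(add(Z, SZ), add(SZ, SZ)))))
  [8] S(S(add(add(Z, SZ), mul(add(SSZ, add(Z, Z)), add(add(Z, SZ), add(SZ, SZ))))))
  [9] S(S(add(SZ, mul(add(SSZ, add(Z, Z)), add(add(Z, SZ), add(SZ, SZ))))))
  [10] S(S(S(add(Z, mul(add(SSZ, add(Z, Z)), add(add(Z, SZ), add(SZ, SZ)))))))
  [11] S(S(S(mul(add(SSZ, add(Z, Z)), add(add(Z, SZ), add(SZ, SZ))))))
  [12] S(S(S(mul(S(add(SZ, add(Z, Z))), add(add(Z, SZ), add(SZ, SZ))))))
  [13] S(S(S(add(add(add(Z, SZ), add(SZ, SZ)), mul(add(SZ, add(Z, Z)), add(add(Z, SZ), add(SZ, SZ)))))))
  [14] S(S(S(add(add(SZ, add(SZ, SZ)), mul(add(SZ, add(Z, Z)), add(add(Z, SZ), add(SZ, SZ)))))))
  [15] S(S(S(add(S(add(Z, add(SZ, SZ))), mul(add(SZ, add(Z, Z)), add(add(Z, SZ), add(SZ, SZ)))))))
  [16] S(S(S(S(add(add(Z, add(SZ, SZ)), mul(add(SZ, add(Z, Z)), add(add(Z, SZ), add(SZ, SZ))))))))
  [17] S(S(S(S(add(add(SZ, SZ), mul(add(SZ, add(Z, Z)), add(add(Z, SZ), add(SZ, SZ))))))))
  [18] S(S(S(S(add(S(add(Z, SZ)), mul(add(SZ, add(Z, Z)), add(add(Z, SZ), add(SZ, SZ))))))))
  [19] S(S(S(S(S(add(add(Z, SZ), mul(add(SZ, add(Z, Z)), add(add(Z, SZ), add(SZ, SZ)))))))))
  [20] S(S(S(S(S(add(SZ, mul(add(SZ, add(Z, Z)), add(add(Z, SZ), add(SZ, SZ)))))))))
  [21] S(S(S(S(S(S(add(Z, mul(add(SZ, add(Z, Z)), add(add(Z, SZ), add(SZ, SZ))))))))))
  [22] S(S(S(S(S(S(mul(add(SZ, add(Z, Z)), add(add(Z, SZ), add(SZ, SZ)))))))))
  [23] S(S(S(S(S(S(mul(S(add(Z, add(Z, Z))), add(add(Z, SZ), add(SZ, SZ)))))))))
  [24] S(S(S(S(S(S(add(add(add(Z, SZ), add(SZ, SZ)), mul(add(Z, add(Z, Z)), add(add(Z, SZ), add(SZ, SZ))))))))))
  [25] S(S(S(S(S(S(add(add(SZ, add(SZ, SZ)), mul(add(Z, add(Z, Z)), add(add(Z, SZ), add(SZ, SZ))))))))))
  [26] S(S(S(S(S(S(add(S(add(Z, add(SZ, SZ))), mul(add(Z, add(Z, Z)), add(add(Z, SZ), add(SZ, SZ))))))))))
  [27] S(S(S(S(S(S(S(add(add(Z, add(SZ, SZ)), mul(add(Z, add(Z, Z)), add(add(Z, SZ), add(SZ, SZ)))))))))))
  [28] S(S(S(S(S(S(S(add(add(SZ, SZ), mul(add(Z, add(Z, Z)), add(add(Z, SZ), add(SZ, SZ)))))))))))
  [29] S(S(S(S(S(S(S(add(S(add(Z, SZ)), mul(add(Z, add(Z, Z)), add(add(Z, SZ), add(SZ, SZ)))))))))))
  [30] S(S(S(S(S(S(S(S(add(add(Z, SZ), mul(add(Z, add(Z, Z)), add(add(Z, SZ), add(SZ, SZ))))))))))))
  [31] S(S(S(S(S(S(S(S(add(SZ, mul(add(Z, add(Z, Z)), add(add(Z, SZ), add(SZ, SZ))))))))))))
  [32] S(S(S(S(S(S(S(S(S(add(Z, mul(add(Z, add(Z, Z)), add(add(Z, SZ), add(SZ, SZ)))))))))))))
  [33] S(S(S(S(S(S(S(S(S(mul(add(Z, add(Z, Z)), add(add(Z, SZ), add(SZ, SZ))))))))))))
  [34] S(S(S(S(S(S(S(S(S(mul(add(Z, Z), add(add(Z, SZ), add(SZ, SZ))))))))))))
  [35] S(S(S(S(S(S(S(S(S(mul(Z, add(add(Z, SZ), add(SZ, SZ))))))))))))
  [36] S^9(Z)

Term B:
  start: add(add(Z, Z), S^4(Z))
  [1] add(Z, S^4(Z))
  [2] S^4(Z)

Answer: DIFFERENT — A ⇓ S^9(Z), B ⇓ S^4(Z)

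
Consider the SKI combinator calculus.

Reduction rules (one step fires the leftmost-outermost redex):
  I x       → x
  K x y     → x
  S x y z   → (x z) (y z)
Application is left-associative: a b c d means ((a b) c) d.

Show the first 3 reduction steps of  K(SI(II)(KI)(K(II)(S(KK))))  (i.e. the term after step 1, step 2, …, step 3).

  start: K(SI(II)(KI)(K(II)(S(KK))))
  [1] K(I(KI)(II(KI))(K(II)(S(KK))))
  [2] K(KI(II(KI))(K(II)(S(KK))))
  [3] K(I(K(II)(S(KK))))

Answer: after 3 steps: K(I(K(II)(S(KK))))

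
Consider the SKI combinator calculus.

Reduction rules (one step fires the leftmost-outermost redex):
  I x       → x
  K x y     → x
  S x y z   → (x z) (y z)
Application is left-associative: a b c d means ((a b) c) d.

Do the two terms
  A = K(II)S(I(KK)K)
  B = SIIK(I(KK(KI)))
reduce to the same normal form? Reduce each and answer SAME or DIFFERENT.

Term A:
  start: K(II)S(I(KK)K)
  [1] II(I(KK)K)
  [2] I(I(KK)K)
  [3] I(KK)K
  [4] KKK
  [5] K

Term B:
  start: SIIK(I(KK(KI)))
  [1] IK(IK)(I(KK(KI)))
  [2] K(IK)(I(KK(KI)))
  [3] IK
  [4] K

Answer: SAME — A ⇓ K, B ⇓ K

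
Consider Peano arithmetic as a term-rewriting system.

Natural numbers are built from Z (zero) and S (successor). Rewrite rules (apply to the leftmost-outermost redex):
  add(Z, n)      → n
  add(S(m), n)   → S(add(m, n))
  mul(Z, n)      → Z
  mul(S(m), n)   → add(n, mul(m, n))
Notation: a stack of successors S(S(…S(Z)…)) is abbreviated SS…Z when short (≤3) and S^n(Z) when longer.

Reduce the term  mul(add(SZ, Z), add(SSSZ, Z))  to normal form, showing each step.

Answer: normal form = SSSZ  (in 12 steps)

Reduction:
  start: mul(add(SZ, Z), add(SSSZ, Z))
  step 1: mul(S(add(Z, Z)), add(SSSZ, Z))
  step 2: add(add(SSSZ, Z), mul(add(Z, Z), add(SSSZ, Z)))
  step 3: add(S(add(SSZ, Z)), mul(add(Z, Z), add(SSSZ, Z)))
  step 4: S(add(add(SSZ, Z), mul(add(Z, Z), add(SSSZ, Z))))
  step 5: S(add(S(add(SZ, Z)), mul(add(Z, Z), add(SSSZ, Z))))
  step 6: S(S(add(add(SZ, Z), mul(add(Z, Z), add(SSSZ, Z)))))
  step 7: S(S(add(S(add(Z, Z)), mul(add(Z, Z), add(SSSZ, Z)))))
  step 8: S(S(S(add(add(Z, Z), mul(add(Z, Z), add(SSSZ, Z))))))
  step 9: S(S(S(add(Z, mul(add(Z, Z), add(SSSZ, Z))))))
  step 10: S(S(S(mul(add(Z, Z), add(SSSZ, Z)))))
  step 11: S(S(S(mul(Z, add(SSSZ, Z)))))
  step 12: SSSZ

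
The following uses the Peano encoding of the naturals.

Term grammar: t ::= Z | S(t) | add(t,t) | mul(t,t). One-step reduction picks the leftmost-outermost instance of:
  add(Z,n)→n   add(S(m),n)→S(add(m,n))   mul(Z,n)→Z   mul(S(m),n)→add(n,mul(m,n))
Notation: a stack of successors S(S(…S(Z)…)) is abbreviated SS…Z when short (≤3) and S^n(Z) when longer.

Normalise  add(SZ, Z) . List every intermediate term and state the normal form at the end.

  start: add(SZ, Z)
  step 1: S(add(Z, Z))
  step 2: SZ

Answer: normal form = SZ  (in 2 steps)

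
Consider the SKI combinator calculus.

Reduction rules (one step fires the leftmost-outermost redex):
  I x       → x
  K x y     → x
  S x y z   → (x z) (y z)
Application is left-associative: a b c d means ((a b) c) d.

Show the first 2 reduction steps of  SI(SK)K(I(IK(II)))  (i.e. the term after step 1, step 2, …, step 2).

  start: SI(SK)K(I(IK(II)))
  step 1: IK(SKK)(I(IK(II)))
  step 2: K(SKK)(I(IK(II)))

Answer: after 2 steps: K(SKK)(I(IK(II)))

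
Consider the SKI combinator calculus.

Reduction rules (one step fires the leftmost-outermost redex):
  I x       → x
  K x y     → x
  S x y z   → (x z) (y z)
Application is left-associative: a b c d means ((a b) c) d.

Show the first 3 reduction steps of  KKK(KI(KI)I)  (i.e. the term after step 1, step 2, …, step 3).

Answer: after 3 steps: KI

Working:
  start: KKK(KI(KI)I)
  [1] K(KI(KI)I)
  [2] K(II)
  [3] KI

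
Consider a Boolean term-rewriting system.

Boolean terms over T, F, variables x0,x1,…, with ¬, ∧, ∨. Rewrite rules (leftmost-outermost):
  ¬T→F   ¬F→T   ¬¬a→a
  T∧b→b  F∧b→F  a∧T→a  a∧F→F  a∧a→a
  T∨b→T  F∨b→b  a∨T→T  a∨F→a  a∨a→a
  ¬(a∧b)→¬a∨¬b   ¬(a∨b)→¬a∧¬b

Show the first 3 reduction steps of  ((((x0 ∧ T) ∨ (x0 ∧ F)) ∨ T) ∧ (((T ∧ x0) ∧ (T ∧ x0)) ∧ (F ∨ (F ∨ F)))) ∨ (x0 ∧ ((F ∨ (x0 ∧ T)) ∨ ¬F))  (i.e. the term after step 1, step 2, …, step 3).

  start: ((((x0 ∧ T) ∨ (x0 ∧ F)) ∨ T) ∧ (((T ∧ x0) ∧ (T ∧ x0)) ∧ (F ∨ (F ∨ F)))) ∨ (x0 ∧ ((F ∨ (x0 ∧ T)) ∨ ¬F))
  [1] (T ∧ (((T ∧ x0) ∧ (T ∧ x0)) ∧ (F ∨ (F ∨ F)))) ∨ (x0 ∧ ((F ∨ (x0 ∧ T)) ∨ ¬F))
  [2] (((T ∧ x0) ∧ (T ∧ x0)) ∧ (F ∨ (F ∨ F))) ∨ (x0 ∧ ((F ∨ (x0 ∧ T)) ∨ ¬F))
  [3] ((T ∧ x0) ∧ (F ∨ (F ∨ F))) ∨ (x0 ∧ ((F ∨ (x0 ∧ T)) ∨ ¬F))

Answer: after 3 steps: ((T ∧ x0) ∧ (F ∨ (F ∨ F))) ∨ (x0 ∧ ((F ∨ (x0 ∧ T)) ∨ ¬F))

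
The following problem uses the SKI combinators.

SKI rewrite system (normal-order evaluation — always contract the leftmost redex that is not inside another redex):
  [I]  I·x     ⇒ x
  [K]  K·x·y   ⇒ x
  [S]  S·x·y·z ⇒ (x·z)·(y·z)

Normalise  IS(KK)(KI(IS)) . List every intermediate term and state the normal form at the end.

Answer: normal form = S(KK)I  (in 2 steps)

Reduction:
  start: IS(KK)(KI(IS))
  →1  S(KK)(KI(IS))
  →2  S(KK)I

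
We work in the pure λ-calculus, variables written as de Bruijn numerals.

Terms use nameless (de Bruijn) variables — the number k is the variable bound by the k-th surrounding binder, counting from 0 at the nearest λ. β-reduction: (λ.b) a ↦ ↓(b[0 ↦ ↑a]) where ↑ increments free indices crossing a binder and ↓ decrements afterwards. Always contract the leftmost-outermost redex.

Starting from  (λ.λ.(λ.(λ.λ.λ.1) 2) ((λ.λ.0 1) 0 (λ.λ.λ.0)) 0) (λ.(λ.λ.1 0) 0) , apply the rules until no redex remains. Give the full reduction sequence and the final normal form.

Answer: normal form = λ.λ.1  (in 4 steps)

Working:
  start: (λ.λ.(λ.(λ.λ.λ.1) 2) ((λ.λ.0 1) 0 (λ.λ.λ.0)) 0) (λ.(λ.λ.1 0) 0)
  step 1: λ.(λ.(λ.λ.λ.1) (λ.(λ.λ.1 0) 0)) ((λ.λ.0 1) 0 (λ.λ.λ.0)) 0
  step 2: λ.(λ.λ.λ.1) (λ.(λ.λ.1 0) 0) 0
  step 3: λ.(λ.λ.1) 0
  step 4: λ.λ.1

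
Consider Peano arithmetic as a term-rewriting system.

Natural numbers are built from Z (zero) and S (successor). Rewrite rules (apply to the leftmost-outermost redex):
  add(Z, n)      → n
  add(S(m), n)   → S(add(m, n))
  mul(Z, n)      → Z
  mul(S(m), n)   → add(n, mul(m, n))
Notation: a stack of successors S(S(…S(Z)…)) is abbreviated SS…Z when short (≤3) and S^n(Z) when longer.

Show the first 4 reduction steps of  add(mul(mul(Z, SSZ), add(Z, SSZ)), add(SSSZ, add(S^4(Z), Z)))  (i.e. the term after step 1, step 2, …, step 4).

Answer: after 4 steps: S(add(SSZ, add(S^4(Z), Z)))

Derivation:
  start: add(mul(mul(Z, SSZ), add(Z, SSZ)), add(SSSZ, add(S^4(Z), Z)))
  [1] add(mul(Z, add(Z, SSZ)), add(SSSZ, add(S^4(Z), Z)))
  [2] add(Z, add(SSSZ, add(S^4(Z), Z)))
  [3] add(SSSZ, add(S^4(Z), Z))
  [4] S(add(SSZ, add(S^4(Z), Z)))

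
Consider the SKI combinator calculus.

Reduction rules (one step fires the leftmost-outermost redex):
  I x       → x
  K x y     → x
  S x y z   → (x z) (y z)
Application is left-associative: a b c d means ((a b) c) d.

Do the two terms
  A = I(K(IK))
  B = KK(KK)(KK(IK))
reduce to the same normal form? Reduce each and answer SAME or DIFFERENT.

Term A:
  start: I(K(IK))
  [1] K(IK)
  [2] KK

Term B:
  start: KK(KK)(KK(IK))
  [1] K(KK(IK))
  [2] KK

Answer: SAME — A ⇓ KK, B ⇓ KK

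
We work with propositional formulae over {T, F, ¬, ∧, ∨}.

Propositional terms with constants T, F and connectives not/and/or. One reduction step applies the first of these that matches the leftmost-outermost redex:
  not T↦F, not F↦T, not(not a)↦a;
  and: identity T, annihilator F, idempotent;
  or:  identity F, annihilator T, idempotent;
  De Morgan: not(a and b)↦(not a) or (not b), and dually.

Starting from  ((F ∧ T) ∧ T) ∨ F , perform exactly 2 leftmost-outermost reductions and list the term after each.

Answer: after 2 steps: F ∧ T

Working:
  start: ((F ∧ T) ∧ T) ∨ F
  →1  (F ∧ T) ∧ T
  →2  F ∧ T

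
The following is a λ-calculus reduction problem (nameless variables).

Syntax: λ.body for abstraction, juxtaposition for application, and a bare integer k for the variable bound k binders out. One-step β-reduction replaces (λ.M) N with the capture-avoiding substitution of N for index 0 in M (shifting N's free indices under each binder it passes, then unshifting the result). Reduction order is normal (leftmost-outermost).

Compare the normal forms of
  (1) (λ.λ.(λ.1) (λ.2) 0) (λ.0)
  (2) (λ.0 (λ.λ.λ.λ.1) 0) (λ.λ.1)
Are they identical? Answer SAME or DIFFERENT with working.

Answer: DIFFERENT — A ⇓ λ.0 0, B ⇓ λ.λ.λ.λ.1

Derivation:
Term A:
  start: (λ.λ.(λ.1) (λ.2) 0) (λ.0)
  step 1: λ.(λ.1) (λ.λ.0) 0
  step 2: λ.0 0

Term B:
  start: (λ.0 (λ.λ.λ.λ.1) 0) (λ.λ.1)
  step 1: (λ.λ.1) (λ.λ.λ.λ.1) (λ.λ.1)
  step 2: (λ.λ.λ.λ.λ.1) (λ.λ.1)
  step 3: λ.λ.λ.λ.1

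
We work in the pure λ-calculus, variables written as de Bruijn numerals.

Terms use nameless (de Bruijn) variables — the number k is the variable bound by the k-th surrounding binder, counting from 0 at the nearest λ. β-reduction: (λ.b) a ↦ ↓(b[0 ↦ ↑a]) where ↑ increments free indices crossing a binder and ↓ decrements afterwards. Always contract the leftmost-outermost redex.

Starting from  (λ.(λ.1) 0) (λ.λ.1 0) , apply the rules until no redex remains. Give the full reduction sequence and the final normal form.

  start: (λ.(λ.1) 0) (λ.λ.1 0)
  [1] (λ.λ.λ.1 0) (λ.λ.1 0)
  [2] λ.λ.1 0

Answer: normal form = λ.λ.1 0  (in 2 steps)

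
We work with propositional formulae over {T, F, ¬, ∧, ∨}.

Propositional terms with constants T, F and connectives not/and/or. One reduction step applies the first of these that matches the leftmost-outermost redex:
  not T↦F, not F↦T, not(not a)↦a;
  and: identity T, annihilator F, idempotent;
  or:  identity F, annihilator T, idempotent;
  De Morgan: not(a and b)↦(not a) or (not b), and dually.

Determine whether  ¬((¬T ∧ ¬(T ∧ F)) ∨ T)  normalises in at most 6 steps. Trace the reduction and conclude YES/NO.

Answer: YES — reaches normal form F in 6 ≤ 6 steps

Reduction:
  start: ¬((¬T ∧ ¬(T ∧ F)) ∨ T)
  →1  ¬(¬T ∧ ¬(T ∧ F)) ∧ ¬T
  →2  (¬¬T ∨ ¬¬(T ∧ F)) ∧ ¬T
  →3  (T ∨ ¬¬(T ∧ F)) ∧ ¬T
  →4  T ∧ ¬T
  →5  ¬T
  →6  F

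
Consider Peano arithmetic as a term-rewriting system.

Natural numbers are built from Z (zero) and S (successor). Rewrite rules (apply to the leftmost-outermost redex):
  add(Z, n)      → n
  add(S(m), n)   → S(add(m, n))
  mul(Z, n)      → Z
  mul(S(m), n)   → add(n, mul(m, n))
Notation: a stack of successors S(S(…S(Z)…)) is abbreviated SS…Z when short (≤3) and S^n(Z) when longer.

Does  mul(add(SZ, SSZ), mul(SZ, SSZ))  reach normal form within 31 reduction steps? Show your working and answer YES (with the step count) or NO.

  start: mul(add(SZ, SSZ), mul(SZ, SSZ))
  →1  mul(S(add(Z, SSZ)), mul(SZ, SSZ))
  →2  add(mul(SZ, SSZ), mul(add(Z, SSZ), mul(SZ, SSZ)))
  →3  add(add(SSZ, mul(Z, SSZ)), mul(add(Z, SSZ), mul(SZ, SSZ)))
  →4  add(S(add(SZ, mul(Z, SSZ))), mul(add(Z, SSZ), mul(SZ, SSZ)))
  →5  S(add(add(SZ, mul(Z, SSZ)), mul(add(Z, SSZ), mul(SZ, SSZ))))
  →6  S(add(S(add(Z, mul(Z, SSZ))), mul(add(Z, SSZ), mul(SZ, SSZ))))
  →7  S(S(add(add(Z, mul(Z, SSZ)), mul(add(Z, SSZ), mul(SZ, SSZ)))))
  →8  S(S(add(mul(Z, SSZ), mul(add(Z, SSZ), mul(SZ, SSZ)))))
  →9  S(S(add(Z, mul(add(Z, SSZ), mul(SZ, SSZ)))))
  →10  S(S(mul(add(Z, SSZ), mul(SZ, SSZ))))
  →11  S(S(mul(SSZ, mul(SZ, SSZ))))
  →12  S(S(add(mul(SZ, SSZ), mul(SZ, mul(SZ, SSZ)))))
  →13  S(S(add(add(SSZ, mul(Z, SSZ)), mul(SZ, mul(SZ, SSZ)))))
  →14  S(S(add(S(add(SZ, mul(Z, SSZ))), mul(SZ, mul(SZ, SSZ)))))
  →15  S(S(S(add(add(SZ, mul(Z, SSZ)), mul(SZ, mul(SZ, SSZ))))))
  →16  S(S(S(add(S(add(Z, mul(Z, SSZ))), mul(SZ, mul(SZ, SSZ))))))
  →17  S(S(S(S(add(add(Z, mul(Z, SSZ)), mul(SZ, mul(SZ, SSZ)))))))
  →18  S(S(S(S(add(mul(Z, SSZ), mul(SZ, mul(SZ, SSZ)))))))
  →19  S(S(S(S(add(Z, mul(SZ, mul(SZ, SSZ)))))))
  →20  S(S(S(S(mul(SZ, mul(SZ, SSZ))))))
  →21  S(S(S(S(add(mul(SZ, SSZ), mul(Z, mul(SZ, SSZ)))))))
  →22  S(S(S(S(add(add(SSZ, mul(Z, SSZ)), mul(Z, mul(SZ, SSZ)))))))
  →23  S(S(S(S(add(S(add(SZ, mul(Z, SSZ))), mul(Z, mul(SZ, SSZ)))))))
  →24  S(S(S(S(S(add(add(SZ, mul(Z, SSZ)), mul(Z, mul(SZ, SSZ))))))))
  →25  S(S(S(S(S(add(S(add(Z, mul(Z, SSZ))), mul(Z, mul(SZ, SSZ))))))))
  →26  S(S(S(S(S(S(add(add(Z, mul(Z, SSZ)), mul(Z, mul(SZ, SSZ)))))))))
  →27  S(S(S(S(S(S(add(mul(Z, SSZ), mul(Z, mul(SZ, SSZ)))))))))
  →28  S(S(S(S(S(S(add(Z, mul(Z, mul(SZ, SSZ)))))))))
  →29  S(S(S(S(S(S(mul(Z, mul(SZ, SSZ))))))))
  →30  S^6(Z)

Answer: YES — reaches normal form S^6(Z) in 30 ≤ 31 steps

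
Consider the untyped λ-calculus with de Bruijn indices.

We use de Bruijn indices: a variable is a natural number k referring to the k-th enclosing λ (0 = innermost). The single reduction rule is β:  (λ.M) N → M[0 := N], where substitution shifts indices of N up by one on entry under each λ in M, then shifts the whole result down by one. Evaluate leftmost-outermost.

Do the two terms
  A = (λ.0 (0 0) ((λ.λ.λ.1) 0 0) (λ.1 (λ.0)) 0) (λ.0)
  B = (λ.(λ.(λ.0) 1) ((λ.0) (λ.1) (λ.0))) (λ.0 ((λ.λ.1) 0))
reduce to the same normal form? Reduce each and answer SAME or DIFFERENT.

Answer: DIFFERENT — A ⇓ λ.0, B ⇓ λ.0 (λ.1)

Reduction:
Term A:
  start: (λ.0 (0 0) ((λ.λ.λ.1) 0 0) (λ.1 (λ.0)) 0) (λ.0)
  →1  (λ.0) ((λ.0) (λ.0)) ((λ.λ.λ.1) (λ.0) (λ.0)) (λ.(λ.0) (λ.0)) (λ.0)
  →2  (λ.0) (λ.0) ((λ.λ.λ.1) (λ.0) (λ.0)) (λ.(λ.0) (λ.0)) (λ.0)
  →3  (λ.0) ((λ.λ.λ.1) (λ.0) (λ.0)) (λ.(λ.0) (λ.0)) (λ.0)
  →4  (λ.λ.λ.1) (λ.0) (λ.0) (λ.(λ.0) (λ.0)) (λ.0)
  →5  (λ.λ.1) (λ.0) (λ.(λ.0) (λ.0)) (λ.0)
  →6  (λ.λ.0) (λ.(λ.0) (λ.0)) (λ.0)
  →7  (λ.0) (λ.0)
  →8  λ.0

Term B:
  start: (λ.(λ.(λ.0) 1) ((λ.0) (λ.1) (λ.0))) (λ.0 ((λ.λ.1) 0))
  →1  (λ.(λ.0) (λ.0 ((λ.λ.1) 0))) ((λ.0) (λ.λ.0 ((λ.λ.1) 0)) (λ.0))
  →2  (λ.0) (λ.0 ((λ.λ.1) 0))
  →3  λ.0 ((λ.λ.1) 0)
  →4  λ.0 (λ.1)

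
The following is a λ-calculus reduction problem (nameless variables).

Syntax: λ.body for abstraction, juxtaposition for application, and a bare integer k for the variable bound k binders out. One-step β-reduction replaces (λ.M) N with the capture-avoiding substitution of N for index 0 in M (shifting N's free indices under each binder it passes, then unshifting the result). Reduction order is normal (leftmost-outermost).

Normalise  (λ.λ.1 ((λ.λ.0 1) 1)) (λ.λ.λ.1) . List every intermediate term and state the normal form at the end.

Answer: normal form = λ.λ.λ.1  (in 2 steps)

Reduction:
  start: (λ.λ.1 ((λ.λ.0 1) 1)) (λ.λ.λ.1)
  [1] λ.(λ.λ.λ.1) ((λ.λ.0 1) (λ.λ.λ.1))
  [2] λ.λ.λ.1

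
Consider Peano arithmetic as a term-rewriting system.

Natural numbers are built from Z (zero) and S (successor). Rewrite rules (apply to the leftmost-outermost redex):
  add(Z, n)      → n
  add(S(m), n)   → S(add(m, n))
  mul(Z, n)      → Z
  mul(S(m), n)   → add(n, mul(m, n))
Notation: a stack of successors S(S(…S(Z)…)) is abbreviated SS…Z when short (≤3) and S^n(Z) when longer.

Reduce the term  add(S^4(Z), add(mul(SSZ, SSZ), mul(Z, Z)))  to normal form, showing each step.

  start: add(S^4(Z), add(mul(SSZ, SSZ), mul(Z, Z)))
  [1] S(add(SSSZ, add(mul(SSZ, SSZ), mul(Z, Z))))
  [2] S(S(add(SSZ, add(mul(SSZ, SSZ), mul(Z, Z)))))
  [3] S(S(S(add(SZ, add(mul(SSZ, SSZ), mul(Z, Z))))))
  [4] S(S(S(S(add(Z, add(mul(SSZ, SSZ), mul(Z, Z)))))))
  [5] S(S(S(S(add(mul(SSZ, SSZ), mul(Z, Z))))))
  [6] S(S(S(S(add(add(SSZ, mul(SZ, SSZ)), mul(Z, Z))))))
  [7] S(S(S(S(add(S(add(SZ, mul(SZ, SSZ))), mul(Z, Z))))))
  [8] S(S(S(S(S(add(add(SZ, mul(SZ, SSZ)), mul(Z, Z)))))))
  [9] S(S(S(S(S(add(S(add(Z, mul(SZ, SSZ))), mul(Z, Z)))))))
  [10] S(S(S(S(S(S(add(add(Z, mul(SZ, SSZ)), mul(Z, Z))))))))
  [11] S(S(S(S(S(S(add(mul(SZ, SSZ), mul(Z, Z))))))))
  [12] S(S(S(S(S(S(add(add(SSZ, mul(Z, SSZ)), mul(Z, Z))))))))
  [13] S(S(S(S(S(S(add(S(add(SZ, mul(Z, SSZ))), mul(Z, Z))))))))
  [14] S(S(S(S(S(S(S(add(add(SZ, mul(Z, SSZ)), mul(Z, Z)))))))))
  [15] S(S(S(S(S(S(S(add(S(add(Z, mul(Z, SSZ))), mul(Z, Z)))))))))
  [16] S(S(S(S(S(S(S(S(add(add(Z, mul(Z, SSZ)), mul(Z, Z))))))))))
  [17] S(S(S(S(S(S(S(S(add(mul(Z, SSZ), mul(Z, Z))))))))))
  [18] S(S(S(S(S(S(S(S(add(Z, mul(Z, Z))))))))))
  [19] S(S(S(S(S(S(S(S(mul(Z, Z)))))))))
  [20] S^8(Z)

Answer: normal form = S^8(Z)  (in 20 steps)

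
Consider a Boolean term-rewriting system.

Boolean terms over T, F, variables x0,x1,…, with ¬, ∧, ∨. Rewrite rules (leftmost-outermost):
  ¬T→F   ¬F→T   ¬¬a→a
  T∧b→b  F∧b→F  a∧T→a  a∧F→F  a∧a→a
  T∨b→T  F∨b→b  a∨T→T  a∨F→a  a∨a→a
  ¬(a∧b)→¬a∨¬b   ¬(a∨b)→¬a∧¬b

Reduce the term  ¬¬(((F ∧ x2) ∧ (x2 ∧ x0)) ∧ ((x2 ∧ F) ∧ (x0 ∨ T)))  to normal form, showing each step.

Answer: normal form = F  (in 4 steps)

Working:
  start: ¬¬(((F ∧ x2) ∧ (x2 ∧ x0)) ∧ ((x2 ∧ F) ∧ (x0 ∨ T)))
  step 1: ((F ∧ x2) ∧ (x2 ∧ x0)) ∧ ((x2 ∧ F) ∧ (x0 ∨ T))
  step 2: (F ∧ (x2 ∧ x0)) ∧ ((x2 ∧ F) ∧ (x0 ∨ T))
  step 3: F ∧ ((x2 ∧ F) ∧ (x0 ∨ T))
  step 4: F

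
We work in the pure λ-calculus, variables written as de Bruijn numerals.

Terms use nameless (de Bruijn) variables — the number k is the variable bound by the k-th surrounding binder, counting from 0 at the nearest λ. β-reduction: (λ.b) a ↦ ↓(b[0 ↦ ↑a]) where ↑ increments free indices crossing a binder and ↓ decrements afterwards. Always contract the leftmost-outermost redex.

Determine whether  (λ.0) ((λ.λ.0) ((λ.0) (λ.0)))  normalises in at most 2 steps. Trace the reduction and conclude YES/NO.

Answer: YES — reaches normal form λ.0 in 2 ≤ 2 steps

Reduction:
  start: (λ.0) ((λ.λ.0) ((λ.0) (λ.0)))
  [1] (λ.λ.0) ((λ.0) (λ.0))
  [2] λ.0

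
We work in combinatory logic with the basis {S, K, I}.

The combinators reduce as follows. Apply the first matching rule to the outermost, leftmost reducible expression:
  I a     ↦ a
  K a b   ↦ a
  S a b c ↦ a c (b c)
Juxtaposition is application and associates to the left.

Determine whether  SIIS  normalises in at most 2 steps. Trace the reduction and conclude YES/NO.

  start: SIIS
  step 1: IS(IS)
  step 2: S(IS)

Answer: NO — after 2 steps the term is S(IS), not yet normal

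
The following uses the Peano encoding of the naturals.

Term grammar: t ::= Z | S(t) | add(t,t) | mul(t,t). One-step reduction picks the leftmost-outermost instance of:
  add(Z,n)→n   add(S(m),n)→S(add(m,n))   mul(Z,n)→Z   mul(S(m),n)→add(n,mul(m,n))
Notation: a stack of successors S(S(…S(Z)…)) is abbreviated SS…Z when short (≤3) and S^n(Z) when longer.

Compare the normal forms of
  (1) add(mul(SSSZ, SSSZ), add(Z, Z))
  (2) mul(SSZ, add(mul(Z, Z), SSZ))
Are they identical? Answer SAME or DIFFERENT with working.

Term A:
  start: add(mul(SSSZ, SSSZ), add(Z, Z))
  →1  add(add(SSSZ, mul(SSZ, SSSZ)), add(Z, Z))
  →2  add(S(add(SSZ, mul(SSZ, SSSZ))), add(Z, Z))
  →3  S(add(add(SSZ, mul(SSZ, SSSZ)), add(Z, Z)))
  →4  S(add(S(add(SZ, mul(SSZ, SSSZ))), add(Z, Z)))
  →5  S(S(add(add(SZ, mul(SSZ, SSSZ)), add(Z, Z))))
  →6  S(S(add(S(add(Z, mul(SSZ, SSSZ))), add(Z, Z))))
  →7  S(S(S(add(add(Z, mul(SSZ, SSSZ)), add(Z, Z)))))
  →8  S(S(S(add(mul(SSZ, SSSZ), add(Z, Z)))))
  →9  S(S(S(add(add(SSSZ, mul(SZ, SSSZ)), add(Z, Z)))))
  →10  S(S(S(add(S(add(SSZ, mul(SZ, SSSZ))), add(Z, Z)))))
  →11  S(S(S(S(add(add(SSZ, mul(SZ, SSSZ)), add(Z, Z))))))
  →12  S(S(S(S(add(S(add(SZ, mul(SZ, SSSZ))), add(Z, Z))))))
  →13  S(S(S(S(S(add(add(SZ, mul(SZ, SSSZ)), add(Z, Z)))))))
  →14  S(S(S(S(S(add(S(add(Z, mul(SZ, SSSZ))), add(Z, Z)))))))
  →15  S(S(S(S(S(S(add(add(Z, mul(SZ, SSSZ)), add(Z, Z))))))))
  →16  S(S(S(S(S(S(add(mul(SZ, SSSZ), add(Z, Z))))))))
  →17  S(S(S(S(S(S(add(add(SSSZ, mul(Z, SSSZ)), add(Z, Z))))))))
  →18  S(S(S(S(S(S(add(S(add(SSZ, mul(Z, SSSZ))), add(Z, Z))))))))
  →19  S(S(S(S(S(S(S(add(add(SSZ, mul(Z, SSSZ)), add(Z, Z)))))))))
  →20  S(S(S(S(S(S(S(add(S(add(SZ, mul(Z, SSSZ))), add(Z, Z)))))))))
  →21  S(S(S(S(S(S(S(S(add(add(SZ, mul(Z, SSSZ)), add(Z, Z))))))))))
  →22  S(S(S(S(S(S(S(S(add(S(add(Z, mul(Z, SSSZ))), add(Z, Z))))))))))
  →23  S(S(S(S(S(S(S(S(S(add(add(Z, mul(Z, SSSZ)), add(Z, Z)))))))))))
  →24  S(S(S(S(S(S(S(S(S(add(mul(Z, SSSZ), add(Z, Z)))))))))))
  →25  S(S(S(S(S(S(S(S(S(add(Z, add(Z, Z)))))))))))
  →26  S(S(S(S(S(S(S(S(S(add(Z, Z))))))))))
  →27  S^9(Z)

Term B:
  start: mul(SSZ, add(mul(Z, Z), SSZ))
  →1  add(add(mul(Z, Z), SSZ), mul(SZ, add(mul(Z, Z), SSZ)))
  →2  add(add(Z, SSZ), mul(SZ, add(mul(Z, Z), SSZ)))
  →3  add(SSZ, mul(SZ, add(mul(Z, Z), SSZ)))
  →4  S(add(SZ, mul(SZ, add(mul(Z, Z), SSZ))))
  →5  S(S(add(Z, mul(SZ, add(mul(Z, Z), SSZ)))))
  →6  S(S(mul(SZ, add(mul(Z, Z), SSZ))))
  →7  S(S(add(add(mul(Z, Z), SSZ), mul(Z, add(mul(Z, Z), SSZ)))))
  →8  S(S(add(add(Z, SSZ), mul(Z, add(mul(Z, Z), SSZ)))))
  →9  S(S(add(SSZ, mul(Z, add(mul(Z, Z), SSZ)))))
  →10  S(S(S(add(SZ, mul(Z, add(mul(Z, Z), SSZ))))))
  →11  S(S(S(S(add(Z, mul(Z, add(mul(Z, Z), SSZ)))))))
  →12  S(S(S(S(mul(Z, add(mul(Z, Z), SSZ))))))
  →13  S^4(Z)

Answer: DIFFERENT — A ⇓ S^9(Z), B ⇓ S^4(Z)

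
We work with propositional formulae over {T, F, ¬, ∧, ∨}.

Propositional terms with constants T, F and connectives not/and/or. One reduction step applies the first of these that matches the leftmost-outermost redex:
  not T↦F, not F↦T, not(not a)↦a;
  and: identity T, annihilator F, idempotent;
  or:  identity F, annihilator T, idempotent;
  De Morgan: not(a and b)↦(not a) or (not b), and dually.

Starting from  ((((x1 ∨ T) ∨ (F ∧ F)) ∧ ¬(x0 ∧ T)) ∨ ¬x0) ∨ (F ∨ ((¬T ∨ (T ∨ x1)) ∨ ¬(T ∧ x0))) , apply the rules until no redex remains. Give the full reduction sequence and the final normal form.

  start: ((((x1 ∨ T) ∨ (F ∧ F)) ∧ ¬(x0 ∧ T)) ∨ ¬x0) ∨ (F ∨ ((¬T ∨ (T ∨ x1)) ∨ ¬(T ∧ x0)))
  →1  (((T ∨ (F ∧ F)) ∧ ¬(x0 ∧ T)) ∨ ¬x0) ∨ (F ∨ ((¬T ∨ (T ∨ x1)) ∨ ¬(T ∧ x0)))
  →2  ((T ∧ ¬(x0 ∧ T)) ∨ ¬x0) ∨ (F ∨ ((¬T ∨ (T ∨ x1)) ∨ ¬(T ∧ x0)))
  →3  (¬(x0 ∧ T) ∨ ¬x0) ∨ (F ∨ ((¬T ∨ (T ∨ x1)) ∨ ¬(T ∧ x0)))
  →4  ((¬x0 ∨ ¬T) ∨ ¬x0) ∨ (F ∨ ((¬T ∨ (T ∨ x1)) ∨ ¬(T ∧ x0)))
  →5  ((¬x0 ∨ F) ∨ ¬x0) ∨ (F ∨ ((¬T ∨ (T ∨ x1)) ∨ ¬(T ∧ x0)))
  →6  (¬x0 ∨ ¬x0) ∨ (F ∨ ((¬T ∨ (T ∨ x1)) ∨ ¬(T ∧ x0)))
  →7  ¬x0 ∨ (F ∨ ((¬T ∨ (T ∨ x1)) ∨ ¬(T ∧ x0)))
  →8  ¬x0 ∨ ((¬T ∨ (T ∨ x1)) ∨ ¬(T ∧ x0))
  →9  ¬x0 ∨ ((F ∨ (T ∨ x1)) ∨ ¬(T ∧ x0))
  →10  ¬x0 ∨ ((T ∨ x1) ∨ ¬(T ∧ x0))
  →11  ¬x0 ∨ (T ∨ ¬(T ∧ x0))
  →12  ¬x0 ∨ T
  →13  T

Answer: normal form = T  (in 13 steps)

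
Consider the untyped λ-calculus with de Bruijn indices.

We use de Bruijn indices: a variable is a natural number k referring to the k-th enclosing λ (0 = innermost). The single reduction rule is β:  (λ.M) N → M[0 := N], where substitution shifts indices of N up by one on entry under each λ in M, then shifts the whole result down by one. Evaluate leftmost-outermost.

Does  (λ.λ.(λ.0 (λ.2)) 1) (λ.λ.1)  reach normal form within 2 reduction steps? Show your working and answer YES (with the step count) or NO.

Answer: NO — after 2 steps the term is λ.(λ.λ.1) (λ.1), not yet normal

Derivation:
  start: (λ.λ.(λ.0 (λ.2)) 1) (λ.λ.1)
  →1  λ.(λ.0 (λ.2)) (λ.λ.1)
  →2  λ.(λ.λ.1) (λ.1)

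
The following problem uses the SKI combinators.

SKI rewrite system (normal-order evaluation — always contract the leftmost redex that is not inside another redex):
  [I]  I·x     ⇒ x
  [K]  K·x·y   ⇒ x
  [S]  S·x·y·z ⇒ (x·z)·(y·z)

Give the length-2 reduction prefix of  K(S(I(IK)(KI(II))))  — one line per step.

  start: K(S(I(IK)(KI(II))))
  →1  K(S(IK(KI(II))))
  →2  K(S(K(KI(II))))

Answer: after 2 steps: K(S(K(KI(II))))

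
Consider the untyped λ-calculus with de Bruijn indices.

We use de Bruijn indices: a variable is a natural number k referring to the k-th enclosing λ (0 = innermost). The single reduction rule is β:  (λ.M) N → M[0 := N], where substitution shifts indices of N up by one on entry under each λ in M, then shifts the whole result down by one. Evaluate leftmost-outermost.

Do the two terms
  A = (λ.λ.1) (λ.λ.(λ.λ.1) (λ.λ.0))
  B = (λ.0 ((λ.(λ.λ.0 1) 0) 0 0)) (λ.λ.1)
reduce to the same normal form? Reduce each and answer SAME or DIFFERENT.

Answer: DIFFERENT — A ⇓ λ.λ.λ.λ.λ.λ.0, B ⇓ λ.λ.λ.λ.1

Derivation:
Term A:
  start: (λ.λ.1) (λ.λ.(λ.λ.1) (λ.λ.0))
  step 1: λ.λ.λ.(λ.λ.1) (λ.λ.0)
  step 2: λ.λ.λ.λ.λ.λ.0

Term B:
  start: (λ.0 ((λ.(λ.λ.0 1) 0) 0 0)) (λ.λ.1)
  step 1: (λ.λ.1) ((λ.(λ.λ.0 1) 0) (λ.λ.1) (λ.λ.1))
  step 2: λ.(λ.(λ.λ.0 1) 0) (λ.λ.1) (λ.λ.1)
  step 3: λ.(λ.λ.0 1) (λ.λ.1) (λ.λ.1)
  step 4: λ.(λ.0 (λ.λ.1)) (λ.λ.1)
  step 5: λ.(λ.λ.1) (λ.λ.1)
  step 6: λ.λ.λ.λ.1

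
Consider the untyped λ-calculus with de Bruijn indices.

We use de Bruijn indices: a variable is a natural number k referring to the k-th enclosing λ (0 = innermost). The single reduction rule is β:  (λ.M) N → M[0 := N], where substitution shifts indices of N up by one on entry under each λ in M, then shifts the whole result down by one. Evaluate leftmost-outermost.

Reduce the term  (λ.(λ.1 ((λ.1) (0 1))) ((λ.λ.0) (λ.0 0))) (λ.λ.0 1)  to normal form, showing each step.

  start: (λ.(λ.1 ((λ.1) (0 1))) ((λ.λ.0) (λ.0 0))) (λ.λ.0 1)
  step 1: (λ.(λ.λ.0 1) ((λ.1) (0 (λ.λ.0 1)))) ((λ.λ.0) (λ.0 0))
  step 2: (λ.λ.0 1) ((λ.(λ.λ.0) (λ.0 0)) ((λ.λ.0) (λ.0 0) (λ.λ.0 1)))
  step 3: λ.0 ((λ.(λ.λ.0) (λ.0 0)) ((λ.λ.0) (λ.0 0) (λ.λ.0 1)))
  step 4: λ.0 ((λ.λ.0) (λ.0 0))
  step 5: λ.0 (λ.0)

Answer: normal form = λ.0 (λ.0)  (in 5 steps)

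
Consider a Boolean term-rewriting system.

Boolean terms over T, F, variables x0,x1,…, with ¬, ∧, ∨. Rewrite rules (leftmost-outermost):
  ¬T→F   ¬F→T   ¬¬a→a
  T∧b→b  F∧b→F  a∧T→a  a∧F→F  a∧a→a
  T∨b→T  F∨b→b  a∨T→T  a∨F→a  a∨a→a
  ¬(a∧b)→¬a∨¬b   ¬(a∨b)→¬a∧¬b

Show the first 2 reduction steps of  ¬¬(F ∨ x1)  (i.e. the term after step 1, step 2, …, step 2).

Answer: after 2 steps: x1

Derivation:
  start: ¬¬(F ∨ x1)
  →1  F ∨ x1
  →2  x1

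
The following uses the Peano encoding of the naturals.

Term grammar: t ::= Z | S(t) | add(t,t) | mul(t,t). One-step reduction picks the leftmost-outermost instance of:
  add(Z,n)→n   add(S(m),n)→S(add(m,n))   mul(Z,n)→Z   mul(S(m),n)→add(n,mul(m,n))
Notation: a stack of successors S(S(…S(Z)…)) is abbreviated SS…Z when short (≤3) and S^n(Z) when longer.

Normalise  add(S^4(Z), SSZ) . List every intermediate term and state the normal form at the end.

Answer: normal form = S^6(Z)  (in 5 steps)

Reduction:
  start: add(S^4(Z), SSZ)
  [1] S(add(SSSZ, SSZ))
  [2] S(S(add(SSZ, SSZ)))
  [3] S(S(S(add(SZ, SSZ))))
  [4] S(S(S(S(add(Z, SSZ)))))
  [5] S^6(Z)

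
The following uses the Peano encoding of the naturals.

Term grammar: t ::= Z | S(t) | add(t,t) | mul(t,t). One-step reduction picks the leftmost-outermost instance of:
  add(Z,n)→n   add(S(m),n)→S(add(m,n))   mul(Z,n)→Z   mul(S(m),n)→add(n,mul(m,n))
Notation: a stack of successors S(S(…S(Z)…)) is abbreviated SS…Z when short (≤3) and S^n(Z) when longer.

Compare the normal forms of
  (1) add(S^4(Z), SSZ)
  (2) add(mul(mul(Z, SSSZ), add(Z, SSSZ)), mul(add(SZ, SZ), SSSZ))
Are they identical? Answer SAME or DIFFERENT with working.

Term A:
  start: add(S^4(Z), SSZ)
  step 1: S(add(SSSZ, SSZ))
  step 2: S(S(add(SSZ, SSZ)))
  step 3: S(S(S(add(SZ, SSZ))))
  step 4: S(S(S(S(add(Z, SSZ)))))
  step 5: S^6(Z)

Term B:
  start: add(mul(mul(Z, SSSZ), add(Z, SSSZ)), mul(add(SZ, SZ), SSSZ))
  step 1: add(mul(Z, add(Z, SSSZ)), mul(add(SZ, SZ), SSSZ))
  step 2: add(Z, mul(add(SZ, SZ), SSSZ))
  step 3: mul(add(SZ, SZ), SSSZ)
  step 4: mul(S(add(Z, SZ)), SSSZ)
  step 5: add(SSSZ, mul(add(Z, SZ), SSSZ))
  step 6: S(add(SSZ, mul(add(Z, SZ), SSSZ)))
  step 7: S(S(add(SZ, mul(add(Z, SZ), SSSZ))))
  step 8: S(S(S(add(Z, mul(add(Z, SZ), SSSZ)))))
  step 9: S(S(S(mul(add(Z, SZ), SSSZ))))
  step 10: S(S(S(mul(SZ, SSSZ))))
  step 11: S(S(S(add(SSSZ, mul(Z, SSSZ)))))
  step 12: S(S(S(S(add(SSZ, mul(Z, SSSZ))))))
  step 13: S(S(S(S(S(add(SZ, mul(Z, SSSZ)))))))
  step 14: S(S(S(S(S(S(add(Z, mul(Z, SSSZ))))))))
  step 15: S(S(S(S(S(S(mul(Z, SSSZ)))))))
  step 16: S^6(Z)

Answer: SAME — A ⇓ S^6(Z), B ⇓ S^6(Z)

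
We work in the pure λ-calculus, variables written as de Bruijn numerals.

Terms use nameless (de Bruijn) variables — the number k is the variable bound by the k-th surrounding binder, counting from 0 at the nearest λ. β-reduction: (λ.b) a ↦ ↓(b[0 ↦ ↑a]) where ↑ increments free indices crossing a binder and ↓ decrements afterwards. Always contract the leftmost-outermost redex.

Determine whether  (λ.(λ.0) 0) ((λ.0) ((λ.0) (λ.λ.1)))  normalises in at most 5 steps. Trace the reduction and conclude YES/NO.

Answer: YES — reaches normal form λ.λ.1 in 4 ≤ 5 steps

Reduction:
  start: (λ.(λ.0) 0) ((λ.0) ((λ.0) (λ.λ.1)))
  →1  (λ.0) ((λ.0) ((λ.0) (λ.λ.1)))
  →2  (λ.0) ((λ.0) (λ.λ.1))
  →3  (λ.0) (λ.λ.1)
  →4  λ.λ.1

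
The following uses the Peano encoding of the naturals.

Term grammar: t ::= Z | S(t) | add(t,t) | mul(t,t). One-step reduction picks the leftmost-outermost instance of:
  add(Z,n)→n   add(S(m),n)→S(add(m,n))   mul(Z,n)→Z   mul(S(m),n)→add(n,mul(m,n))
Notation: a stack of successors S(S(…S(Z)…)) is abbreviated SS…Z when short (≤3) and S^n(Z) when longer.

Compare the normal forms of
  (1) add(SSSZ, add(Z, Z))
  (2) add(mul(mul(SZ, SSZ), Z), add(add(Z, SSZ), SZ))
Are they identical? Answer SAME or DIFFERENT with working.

Term A:
  start: add(SSSZ, add(Z, Z))
  step 1: S(add(SSZ, add(Z, Z)))
  step 2: S(S(add(SZ, add(Z, Z))))
  step 3: S(S(S(add(Z, add(Z, Z)))))
  step 4: S(S(S(add(Z, Z))))
  step 5: SSSZ

Term B:
  start: add(mul(mul(SZ, SSZ), Z), add(add(Z, SSZ), SZ))
  step 1: add(mul(add(SSZ, mul(Z, SSZ)), Z), add(add(Z, SSZ), SZ))
  step 2: add(mul(S(add(SZ, mul(Z, SSZ))), Z), add(add(Z, SSZ), SZ))
  step 3: add(add(Z, mul(add(SZ, mul(Z, SSZ)), Z)), add(add(Z, SSZ), SZ))
  step 4: add(mul(add(SZ, mul(Z, SSZ)), Z), add(add(Z, SSZ), SZ))
  step 5: add(mul(S(add(Z, mul(Z, SSZ))), Z), add(add(Z, SSZ), SZ))
  step 6: add(add(Z, mul(add(Z, mul(Z, SSZ)), Z)), add(add(Z, SSZ), SZ))
  step 7: add(mul(add(Z, mul(Z, SSZ)), Z), add(add(Z, SSZ), SZ))
  step 8: add(mul(mul(Z, SSZ), Z), add(add(Z, SSZ), SZ))
  step 9: add(mul(Z, Z), add(add(Z, SSZ), SZ))
  step 10: add(Z, add(add(Z, SSZ), SZ))
  step 11: add(add(Z, SSZ), SZ)
  step 12: add(SSZ, SZ)
  step 13: S(add(SZ, SZ))
  step 14: S(S(add(Z, SZ)))
  step 15: SSSZ

Answer: SAME — A ⇓ SSSZ, B ⇓ SSSZ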